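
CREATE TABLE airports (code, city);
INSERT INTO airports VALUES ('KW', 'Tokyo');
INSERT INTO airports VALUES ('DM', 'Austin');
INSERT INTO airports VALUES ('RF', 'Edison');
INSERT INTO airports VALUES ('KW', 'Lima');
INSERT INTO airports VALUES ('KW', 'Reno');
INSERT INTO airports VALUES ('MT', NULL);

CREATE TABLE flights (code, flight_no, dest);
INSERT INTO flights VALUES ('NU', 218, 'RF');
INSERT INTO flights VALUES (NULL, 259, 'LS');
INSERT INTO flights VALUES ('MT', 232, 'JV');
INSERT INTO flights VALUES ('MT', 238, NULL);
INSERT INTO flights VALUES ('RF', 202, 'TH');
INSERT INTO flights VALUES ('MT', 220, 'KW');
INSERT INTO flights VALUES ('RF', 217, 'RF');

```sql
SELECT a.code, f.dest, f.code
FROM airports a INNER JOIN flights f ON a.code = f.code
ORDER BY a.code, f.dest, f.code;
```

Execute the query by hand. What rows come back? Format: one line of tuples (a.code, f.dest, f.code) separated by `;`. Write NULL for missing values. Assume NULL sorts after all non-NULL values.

INNER JOIN keeps only pairs where the ON condition holds.
Matching on a.code = f.code. A NULL in a compared column never satisfies the condition.
- a[0] code=KW → no match; dropped.
- a[1] code=DM → no match; dropped.
- a[2] code=RF → 2 match(es) in f → 2 row(s).
- a[3] code=KW → no match; dropped.
- a[4] code=KW → no match; dropped.
- a[5] code=MT → 3 match(es) in f → 3 row(s).
After projecting and ordering:
a.code | f.dest | f.code
MT | JV | MT
MT | KW | MT
MT | NULL | MT
RF | RF | RF
RF | TH | RF

(MT, JV, MT); (MT, KW, MT); (MT, NULL, MT); (RF, RF, RF); (RF, TH, RF)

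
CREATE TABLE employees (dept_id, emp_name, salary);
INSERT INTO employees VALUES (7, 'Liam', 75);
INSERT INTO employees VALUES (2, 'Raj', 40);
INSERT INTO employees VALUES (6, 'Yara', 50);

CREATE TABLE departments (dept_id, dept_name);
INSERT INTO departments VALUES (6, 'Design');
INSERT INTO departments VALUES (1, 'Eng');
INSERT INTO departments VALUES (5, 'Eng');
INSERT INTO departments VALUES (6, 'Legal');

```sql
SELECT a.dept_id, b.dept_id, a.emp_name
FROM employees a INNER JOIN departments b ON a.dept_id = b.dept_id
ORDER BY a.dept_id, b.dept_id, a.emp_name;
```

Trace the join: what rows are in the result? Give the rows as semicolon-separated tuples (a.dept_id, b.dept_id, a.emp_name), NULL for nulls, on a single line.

(6, 6, Yara); (6, 6, Yara)

INNER JOIN keeps only pairs where the ON condition holds.
Matching on a.dept_id = b.dept_id.
Matched pairs: 2.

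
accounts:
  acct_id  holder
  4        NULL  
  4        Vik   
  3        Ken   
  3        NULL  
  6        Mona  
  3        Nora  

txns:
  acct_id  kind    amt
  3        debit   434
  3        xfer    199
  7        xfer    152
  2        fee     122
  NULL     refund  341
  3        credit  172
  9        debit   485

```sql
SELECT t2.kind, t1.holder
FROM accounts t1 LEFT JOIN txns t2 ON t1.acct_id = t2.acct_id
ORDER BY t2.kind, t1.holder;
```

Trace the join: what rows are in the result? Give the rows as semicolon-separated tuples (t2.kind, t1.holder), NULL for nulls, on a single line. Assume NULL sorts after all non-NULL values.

(credit, Ken); (credit, Nora); (credit, NULL); (debit, Ken); (debit, Nora); (debit, NULL); (xfer, Ken); (xfer, Nora); (xfer, NULL); (NULL, Mona); (NULL, Vik); (NULL, NULL)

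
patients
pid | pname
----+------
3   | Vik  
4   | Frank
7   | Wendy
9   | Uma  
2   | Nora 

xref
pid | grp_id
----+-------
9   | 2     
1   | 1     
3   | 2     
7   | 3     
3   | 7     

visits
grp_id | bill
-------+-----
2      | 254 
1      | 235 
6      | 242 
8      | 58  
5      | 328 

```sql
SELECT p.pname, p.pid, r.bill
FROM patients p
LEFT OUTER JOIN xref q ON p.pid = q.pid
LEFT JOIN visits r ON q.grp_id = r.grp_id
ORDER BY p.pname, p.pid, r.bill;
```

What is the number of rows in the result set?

Evaluate left to right. First `patients p LEFT JOIN xref q` on pid: 6 row(s).
Then LEFT JOIN `visits r` on grp_id: each of those 6 rows is kept; rows whose q.grp_id has no match in r get NULL for r's columns.
Result: 6 row(s).

6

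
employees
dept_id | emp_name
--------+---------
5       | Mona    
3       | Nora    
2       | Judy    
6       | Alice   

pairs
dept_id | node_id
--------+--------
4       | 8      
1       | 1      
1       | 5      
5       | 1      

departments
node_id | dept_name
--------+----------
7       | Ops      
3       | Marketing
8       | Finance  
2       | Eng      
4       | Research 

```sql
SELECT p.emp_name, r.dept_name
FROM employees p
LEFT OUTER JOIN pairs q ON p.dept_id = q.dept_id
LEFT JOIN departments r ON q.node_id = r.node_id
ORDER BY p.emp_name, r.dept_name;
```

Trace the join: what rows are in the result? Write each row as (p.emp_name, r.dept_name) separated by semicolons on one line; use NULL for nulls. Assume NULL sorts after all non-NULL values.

(Alice, NULL); (Judy, NULL); (Mona, NULL); (Nora, NULL)

Evaluate left to right. First `employees p LEFT JOIN pairs q` on dept_id: 4 row(s).
Then LEFT JOIN `departments r` on node_id: each of those 4 rows is kept; rows whose q.node_id has no match in r get NULL for r's columns.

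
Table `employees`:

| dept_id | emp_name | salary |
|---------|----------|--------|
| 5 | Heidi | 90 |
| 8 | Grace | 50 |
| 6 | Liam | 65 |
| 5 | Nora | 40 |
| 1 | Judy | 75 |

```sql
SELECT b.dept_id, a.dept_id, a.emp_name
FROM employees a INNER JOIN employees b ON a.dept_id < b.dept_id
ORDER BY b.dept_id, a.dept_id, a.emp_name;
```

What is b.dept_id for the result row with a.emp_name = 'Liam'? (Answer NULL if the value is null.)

8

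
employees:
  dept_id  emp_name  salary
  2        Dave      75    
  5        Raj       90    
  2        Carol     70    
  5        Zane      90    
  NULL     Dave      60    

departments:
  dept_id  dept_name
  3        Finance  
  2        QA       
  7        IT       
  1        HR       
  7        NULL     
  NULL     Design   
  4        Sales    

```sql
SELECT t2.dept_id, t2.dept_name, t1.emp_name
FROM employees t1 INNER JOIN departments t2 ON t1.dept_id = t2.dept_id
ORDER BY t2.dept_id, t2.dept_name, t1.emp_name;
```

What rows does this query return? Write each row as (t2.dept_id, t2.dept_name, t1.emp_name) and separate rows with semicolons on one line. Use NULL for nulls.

INNER JOIN keeps only pairs where the ON condition holds.
Matching on t1.dept_id = t2.dept_id. A NULL in a compared column never satisfies the condition.
- t1[0] dept_id=2 → 1 match(es) in t2 → 1 row(s).
- t1[1] dept_id=5 → no match; dropped.
- t1[2] dept_id=2 → 1 match(es) in t2 → 1 row(s).
- t1[3] dept_id=5 → no match; dropped.
- t1[4] dept_id=NULL → no match; dropped.
After projecting and ordering:
t2.dept_id | t2.dept_name | t1.emp_name
2 | QA | Carol
2 | QA | Dave

(2, QA, Carol); (2, QA, Dave)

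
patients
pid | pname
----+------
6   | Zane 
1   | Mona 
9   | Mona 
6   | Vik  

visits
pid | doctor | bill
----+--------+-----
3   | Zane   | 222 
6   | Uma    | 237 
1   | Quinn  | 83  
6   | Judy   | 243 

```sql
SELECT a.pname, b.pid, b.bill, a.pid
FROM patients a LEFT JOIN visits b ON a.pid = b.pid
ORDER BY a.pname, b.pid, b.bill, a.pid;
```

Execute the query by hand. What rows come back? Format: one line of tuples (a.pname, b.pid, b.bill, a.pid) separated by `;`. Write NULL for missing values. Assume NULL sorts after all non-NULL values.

(Mona, 1, 83, 1); (Mona, NULL, NULL, 9); (Vik, 6, 237, 6); (Vik, 6, 243, 6); (Zane, 6, 237, 6); (Zane, 6, 243, 6)

LEFT JOIN keeps every row from `patients`; unmatched rows get NULL for `visits`'s columns.
Matching on a.pid = b.pid.
- pid=6: 2 matching b row(s), so 2 row(s) emitted.
- pid=1: 1 matching b row(s), so 1 row(s) emitted.
- pid=9: no b row matches, row kept with b columns NULL.
- pid=6: 2 matching b row(s), so 2 row(s) emitted.
After projecting and ordering:
a.pname | b.pid | b.bill | a.pid
Mona | 1 | 83 | 1
Mona | NULL | NULL | 9
Vik | 6 | 237 | 6
Vik | 6 | 243 | 6
Zane | 6 | 237 | 6
Zane | 6 | 243 | 6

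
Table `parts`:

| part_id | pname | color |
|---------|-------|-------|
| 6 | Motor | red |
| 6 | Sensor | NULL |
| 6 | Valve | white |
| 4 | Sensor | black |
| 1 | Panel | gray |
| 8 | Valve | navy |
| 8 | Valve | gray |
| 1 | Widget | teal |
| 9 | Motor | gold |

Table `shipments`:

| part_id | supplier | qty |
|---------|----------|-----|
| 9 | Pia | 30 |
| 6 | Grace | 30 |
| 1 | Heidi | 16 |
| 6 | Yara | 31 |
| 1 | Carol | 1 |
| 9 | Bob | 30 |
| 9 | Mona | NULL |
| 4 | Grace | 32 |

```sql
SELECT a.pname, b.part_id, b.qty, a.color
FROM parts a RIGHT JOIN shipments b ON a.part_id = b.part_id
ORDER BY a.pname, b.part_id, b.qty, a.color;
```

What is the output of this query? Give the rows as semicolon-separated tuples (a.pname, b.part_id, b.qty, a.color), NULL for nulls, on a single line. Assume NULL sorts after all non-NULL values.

RIGHT JOIN keeps every row from `shipments`; unmatched rows get NULL for `parts`'s columns.
Matching on a.part_id = b.part_id.
Matched pairs: 14; unmatched b rows kept: 0.

(Motor, 6, 30, red); (Motor, 6, 31, red); (Motor, 9, 30, gold); (Motor, 9, 30, gold); (Motor, 9, NULL, gold); (Panel, 1, 1, gray); (Panel, 1, 16, gray); (Sensor, 4, 32, black); (Sensor, 6, 30, NULL); (Sensor, 6, 31, NULL); (Valve, 6, 30, white); (Valve, 6, 31, white); (Widget, 1, 1, teal); (Widget, 1, 16, teal)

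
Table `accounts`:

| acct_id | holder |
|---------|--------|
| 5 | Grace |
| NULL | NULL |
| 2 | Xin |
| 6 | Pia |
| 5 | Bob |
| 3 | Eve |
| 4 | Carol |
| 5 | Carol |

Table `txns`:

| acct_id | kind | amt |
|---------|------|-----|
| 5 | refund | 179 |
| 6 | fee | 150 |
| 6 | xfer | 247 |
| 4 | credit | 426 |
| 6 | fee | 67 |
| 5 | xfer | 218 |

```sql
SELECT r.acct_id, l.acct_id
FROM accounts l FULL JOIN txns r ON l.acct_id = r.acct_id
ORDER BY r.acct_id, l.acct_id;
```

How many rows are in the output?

13

FULL OUTER JOIN keeps every row from both sides; unmatched rows get NULL for the other side's columns.
Matching on l.acct_id = r.acct_id. A NULL in a compared column never satisfies the condition.
- l (acct_id=5) pairs with 2 row(s) of r.
- l (acct_id=NULL) has no partner → padded with NULL.
- l (acct_id=2) has no partner → padded with NULL.
- l (acct_id=6) pairs with 3 row(s) of r.
- l (acct_id=5) pairs with 2 row(s) of r.
- l (acct_id=3) has no partner → padded with NULL.
- l (acct_id=4) pairs with 1 row(s) of r.
- l (acct_id=5) pairs with 2 row(s) of r.
Total: 10 matched + 3 padded = 13 rows.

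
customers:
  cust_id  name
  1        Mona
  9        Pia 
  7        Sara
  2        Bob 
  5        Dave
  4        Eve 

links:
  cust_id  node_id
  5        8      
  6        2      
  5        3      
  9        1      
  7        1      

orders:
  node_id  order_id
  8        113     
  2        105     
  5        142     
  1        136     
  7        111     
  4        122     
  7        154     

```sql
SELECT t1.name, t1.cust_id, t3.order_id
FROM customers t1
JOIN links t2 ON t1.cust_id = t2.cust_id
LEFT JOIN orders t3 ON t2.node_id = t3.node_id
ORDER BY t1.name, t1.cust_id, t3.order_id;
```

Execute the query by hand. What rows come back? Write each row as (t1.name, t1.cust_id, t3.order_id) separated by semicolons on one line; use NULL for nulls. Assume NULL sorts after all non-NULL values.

(Dave, 5, 113); (Dave, 5, NULL); (Pia, 9, 136); (Sara, 7, 136)

Joins associate left-to-right: customers INNER JOIN links on cust_id gives 4 intermediate row(s).
Then LEFT JOIN `orders t3` on node_id: each of those 4 rows is kept; rows whose t2.node_id has no match in t3 get NULL for t3's columns.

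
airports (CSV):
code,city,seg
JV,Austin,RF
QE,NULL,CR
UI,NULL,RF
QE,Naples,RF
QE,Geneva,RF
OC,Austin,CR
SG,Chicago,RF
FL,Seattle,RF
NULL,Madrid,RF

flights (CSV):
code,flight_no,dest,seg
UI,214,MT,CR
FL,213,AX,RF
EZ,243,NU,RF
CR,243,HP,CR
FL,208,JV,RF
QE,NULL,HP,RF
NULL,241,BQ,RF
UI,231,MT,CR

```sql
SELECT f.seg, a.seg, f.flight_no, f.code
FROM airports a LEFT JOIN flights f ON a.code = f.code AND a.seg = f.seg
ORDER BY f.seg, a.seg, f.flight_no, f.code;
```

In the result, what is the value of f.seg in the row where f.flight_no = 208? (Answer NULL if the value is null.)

LEFT JOIN keeps every row from `airports`; unmatched rows get NULL for `flights`'s columns.
Matching on a.code = f.code AND a.seg = f.seg. A NULL in a compared column never satisfies the condition.
- code=JV, seg=RF: no f row matches, row kept with f columns NULL.
- code=QE, seg=CR: no f row matches, row kept with f columns NULL.
- code=UI, seg=RF: no f row matches, row kept with f columns NULL.
- code=QE, seg=RF: 1 matching f row(s), so 1 row(s) emitted.
- code=QE, seg=RF: 1 matching f row(s), so 1 row(s) emitted.
- code=OC, seg=CR: no f row matches, row kept with f columns NULL.
- code=SG, seg=RF: no f row matches, row kept with f columns NULL.
- code=FL, seg=RF: 2 matching f row(s), so 2 row(s) emitted.
- code=NULL, seg=RF: no f row matches, row kept with f columns NULL.

RF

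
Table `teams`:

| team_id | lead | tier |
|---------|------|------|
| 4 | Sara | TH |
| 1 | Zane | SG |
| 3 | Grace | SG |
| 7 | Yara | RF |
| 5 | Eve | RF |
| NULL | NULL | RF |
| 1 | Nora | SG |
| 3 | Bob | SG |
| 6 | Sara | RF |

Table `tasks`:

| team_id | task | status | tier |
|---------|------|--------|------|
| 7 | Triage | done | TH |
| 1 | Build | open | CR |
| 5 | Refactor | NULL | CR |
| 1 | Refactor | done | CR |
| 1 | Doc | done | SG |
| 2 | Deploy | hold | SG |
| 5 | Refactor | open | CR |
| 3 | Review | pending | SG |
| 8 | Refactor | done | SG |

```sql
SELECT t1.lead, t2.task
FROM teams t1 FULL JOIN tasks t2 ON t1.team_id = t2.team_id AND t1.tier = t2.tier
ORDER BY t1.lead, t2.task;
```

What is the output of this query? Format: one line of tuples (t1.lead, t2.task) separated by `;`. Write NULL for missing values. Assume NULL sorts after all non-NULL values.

(Bob, Review); (Eve, NULL); (Grace, Review); (Nora, Doc); (Sara, NULL); (Sara, NULL); (Yara, NULL); (Zane, Doc); (NULL, Build); (NULL, Deploy); (NULL, Refactor); (NULL, Refactor); (NULL, Refactor); (NULL, Refactor); (NULL, Triage); (NULL, NULL)

FULL OUTER JOIN keeps every row from both sides; unmatched rows get NULL for the other side's columns.
Matching on t1.team_id = t2.team_id AND t1.tier = t2.tier. A NULL in a compared column never satisfies the condition.
- t1[0] team_id=4, tier=TH → no match; kept with NULLs on the t2 side.
- t1[1] team_id=1, tier=SG → 1 match(es) in t2 → 1 row(s).
- t1[2] team_id=3, tier=SG → 1 match(es) in t2 → 1 row(s).
- t1[3] team_id=7, tier=RF → no match; kept with NULLs on the t2 side.
- t1[4] team_id=5, tier=RF → no match; kept with NULLs on the t2 side.
- t1[5] team_id=NULL, tier=RF → no match; kept with NULLs on the t2 side.
- t1[6] team_id=1, tier=SG → 1 match(es) in t2 → 1 row(s).
- t1[7] team_id=3, tier=SG → 1 match(es) in t2 → 1 row(s).
- t1[8] team_id=6, tier=RF → no match; kept with NULLs on the t2 side.
- 7 t2 row(s) had no t1 match → kept, t1 columns NULL.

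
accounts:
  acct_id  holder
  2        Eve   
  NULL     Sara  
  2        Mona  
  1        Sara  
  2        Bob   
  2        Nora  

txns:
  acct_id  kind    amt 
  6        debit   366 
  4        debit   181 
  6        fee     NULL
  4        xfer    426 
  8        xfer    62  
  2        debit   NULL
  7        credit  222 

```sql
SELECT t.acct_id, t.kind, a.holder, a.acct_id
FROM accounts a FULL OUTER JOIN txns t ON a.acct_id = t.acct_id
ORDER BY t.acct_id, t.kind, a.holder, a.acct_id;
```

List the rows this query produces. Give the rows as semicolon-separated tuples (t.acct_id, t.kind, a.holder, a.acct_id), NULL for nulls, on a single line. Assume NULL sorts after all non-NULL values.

FULL OUTER JOIN keeps every row from both sides; unmatched rows get NULL for the other side's columns.
Matching on a.acct_id = t.acct_id. A NULL in a compared column never satisfies the condition.
Matched pairs: 4; unmatched a rows kept: 2; unmatched t rows kept: 6.

(2, debit, Bob, 2); (2, debit, Eve, 2); (2, debit, Mona, 2); (2, debit, Nora, 2); (4, debit, NULL, NULL); (4, xfer, NULL, NULL); (6, debit, NULL, NULL); (6, fee, NULL, NULL); (7, credit, NULL, NULL); (8, xfer, NULL, NULL); (NULL, NULL, Sara, 1); (NULL, NULL, Sara, NULL)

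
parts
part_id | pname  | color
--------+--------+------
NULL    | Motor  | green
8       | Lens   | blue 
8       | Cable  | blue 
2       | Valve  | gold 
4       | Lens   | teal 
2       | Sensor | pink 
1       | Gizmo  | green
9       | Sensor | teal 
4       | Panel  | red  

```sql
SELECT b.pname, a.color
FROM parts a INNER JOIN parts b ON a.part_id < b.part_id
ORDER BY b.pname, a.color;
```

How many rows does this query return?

25

INNER JOIN keeps only pairs where the ON condition holds.
Matching on a.part_id < b.part_id. A NULL in a compared column never satisfies the condition.
- a[0] part_id=NULL → no match; dropped.
- a[1] part_id=8 → 1 match(es) in b → 1 row(s).
- a[2] part_id=8 → 1 match(es) in b → 1 row(s).
- a[3] part_id=2 → 5 match(es) in b → 5 row(s).
- a[4] part_id=4 → 3 match(es) in b → 3 row(s).
- a[5] part_id=2 → 5 match(es) in b → 5 row(s).
- a[6] part_id=1 → 7 match(es) in b → 7 row(s).
- a[7] part_id=9 → no match; dropped.
- a[8] part_id=4 → 3 match(es) in b → 3 row(s).
Total: 25 rows.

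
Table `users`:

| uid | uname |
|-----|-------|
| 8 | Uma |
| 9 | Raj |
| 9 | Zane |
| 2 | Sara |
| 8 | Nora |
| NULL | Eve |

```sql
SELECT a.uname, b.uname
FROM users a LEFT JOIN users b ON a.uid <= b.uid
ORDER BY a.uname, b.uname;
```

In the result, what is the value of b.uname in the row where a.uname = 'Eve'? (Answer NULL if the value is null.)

LEFT JOIN keeps every row from `users a`; unmatched rows get NULL for `users b`'s columns.
Matching on a.uid <= b.uid. A NULL in a compared column never satisfies the condition.
- uid=8: 4 matching b row(s), so 4 row(s) emitted.
- uid=9: 2 matching b row(s), so 2 row(s) emitted.
- uid=9: 2 matching b row(s), so 2 row(s) emitted.
- uid=2: 5 matching b row(s), so 5 row(s) emitted.
- uid=8: 4 matching b row(s), so 4 row(s) emitted.
- uid=NULL: no b row matches, row kept with b columns NULL.

NULL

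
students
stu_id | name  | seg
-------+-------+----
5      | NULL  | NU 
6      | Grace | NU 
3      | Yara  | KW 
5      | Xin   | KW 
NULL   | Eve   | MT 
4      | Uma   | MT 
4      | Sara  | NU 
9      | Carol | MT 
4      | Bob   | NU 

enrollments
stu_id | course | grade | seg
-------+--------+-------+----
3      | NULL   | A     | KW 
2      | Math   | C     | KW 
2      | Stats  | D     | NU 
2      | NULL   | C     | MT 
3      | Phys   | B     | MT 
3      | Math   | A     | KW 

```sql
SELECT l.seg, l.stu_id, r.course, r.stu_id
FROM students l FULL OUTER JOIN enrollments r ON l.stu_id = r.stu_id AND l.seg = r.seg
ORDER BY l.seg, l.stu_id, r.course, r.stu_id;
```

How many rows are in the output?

14

FULL OUTER JOIN keeps every row from both sides; unmatched rows get NULL for the other side's columns.
Matching on l.stu_id = r.stu_id AND l.seg = r.seg. A NULL in a compared column never satisfies the condition.
Matched pairs: 2; unmatched l rows kept: 8; unmatched r rows kept: 4.
Total: 2 matched + 12 padded = 14 rows.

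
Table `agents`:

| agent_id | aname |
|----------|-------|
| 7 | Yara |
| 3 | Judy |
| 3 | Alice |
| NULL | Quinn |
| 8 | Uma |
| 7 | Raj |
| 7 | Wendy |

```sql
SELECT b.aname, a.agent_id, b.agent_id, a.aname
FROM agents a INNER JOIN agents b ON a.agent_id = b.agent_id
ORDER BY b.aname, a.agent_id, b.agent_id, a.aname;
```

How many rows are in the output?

14

INNER JOIN keeps only pairs where the ON condition holds.
Matching on a.agent_id = b.agent_id. A NULL in a compared column never satisfies the condition.
- a (agent_id=7) pairs with 3 row(s) of b.
- a (agent_id=3) pairs with 2 row(s) of b.
- a (agent_id=3) pairs with 2 row(s) of b.
- a (agent_id=NULL) has no partner → excluded.
- a (agent_id=8) pairs with 1 row(s) of b.
- a (agent_id=7) pairs with 3 row(s) of b.
- a (agent_id=7) pairs with 3 row(s) of b.
Total: 14 rows.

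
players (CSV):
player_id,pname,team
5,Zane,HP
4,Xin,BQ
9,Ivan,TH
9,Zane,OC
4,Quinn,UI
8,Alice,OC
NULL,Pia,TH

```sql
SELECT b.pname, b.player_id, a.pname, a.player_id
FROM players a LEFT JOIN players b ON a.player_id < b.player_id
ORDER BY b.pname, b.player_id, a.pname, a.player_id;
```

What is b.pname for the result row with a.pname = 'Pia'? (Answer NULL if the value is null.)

LEFT JOIN keeps every row from `players a`; unmatched rows get NULL for `players b`'s columns.
Matching on a.player_id < b.player_id. A NULL in a compared column never satisfies the condition.
- a[0] player_id=5 → 3 match(es) in b → 3 row(s).
- a[1] player_id=4 → 4 match(es) in b → 4 row(s).
- a[2] player_id=9 → no match; kept with NULLs on the b side.
- a[3] player_id=9 → no match; kept with NULLs on the b side.
- a[4] player_id=4 → 4 match(es) in b → 4 row(s).
- a[5] player_id=8 → 2 match(es) in b → 2 row(s).
- a[6] player_id=NULL → no match; kept with NULLs on the b side.

NULL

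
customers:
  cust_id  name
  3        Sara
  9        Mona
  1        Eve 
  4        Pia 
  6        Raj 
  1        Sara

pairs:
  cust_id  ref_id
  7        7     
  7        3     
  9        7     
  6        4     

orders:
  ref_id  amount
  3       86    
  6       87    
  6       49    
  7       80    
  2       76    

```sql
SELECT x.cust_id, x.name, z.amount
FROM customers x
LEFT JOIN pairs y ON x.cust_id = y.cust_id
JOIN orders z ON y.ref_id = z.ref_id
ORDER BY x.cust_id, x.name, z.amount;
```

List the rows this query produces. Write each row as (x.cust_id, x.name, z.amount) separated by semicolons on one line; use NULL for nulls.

(9, Mona, 80)

Step 1 — x LEFT JOIN y on cust_id → 6 row(s).
Then INNER JOIN `orders z` on ref_id: keep only rows whose y.ref_id appears in z.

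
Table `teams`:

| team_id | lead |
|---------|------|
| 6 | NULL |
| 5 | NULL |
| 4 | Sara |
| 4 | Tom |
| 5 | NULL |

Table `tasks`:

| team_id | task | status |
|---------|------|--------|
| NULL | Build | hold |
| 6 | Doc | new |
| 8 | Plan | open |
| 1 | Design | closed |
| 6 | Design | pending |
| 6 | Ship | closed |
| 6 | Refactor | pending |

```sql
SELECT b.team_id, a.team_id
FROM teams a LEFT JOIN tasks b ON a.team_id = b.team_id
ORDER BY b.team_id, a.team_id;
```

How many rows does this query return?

8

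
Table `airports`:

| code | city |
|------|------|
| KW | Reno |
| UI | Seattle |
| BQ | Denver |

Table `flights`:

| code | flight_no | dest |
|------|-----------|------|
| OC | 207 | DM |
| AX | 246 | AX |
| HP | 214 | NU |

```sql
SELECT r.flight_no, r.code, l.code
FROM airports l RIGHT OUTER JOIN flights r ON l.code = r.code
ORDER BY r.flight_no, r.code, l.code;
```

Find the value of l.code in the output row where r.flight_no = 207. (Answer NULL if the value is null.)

NULL

RIGHT JOIN keeps every row from `flights`; unmatched rows get NULL for `airports`'s columns.
Matching on l.code = r.code.
Matched pairs: 0; unmatched r rows kept: 3.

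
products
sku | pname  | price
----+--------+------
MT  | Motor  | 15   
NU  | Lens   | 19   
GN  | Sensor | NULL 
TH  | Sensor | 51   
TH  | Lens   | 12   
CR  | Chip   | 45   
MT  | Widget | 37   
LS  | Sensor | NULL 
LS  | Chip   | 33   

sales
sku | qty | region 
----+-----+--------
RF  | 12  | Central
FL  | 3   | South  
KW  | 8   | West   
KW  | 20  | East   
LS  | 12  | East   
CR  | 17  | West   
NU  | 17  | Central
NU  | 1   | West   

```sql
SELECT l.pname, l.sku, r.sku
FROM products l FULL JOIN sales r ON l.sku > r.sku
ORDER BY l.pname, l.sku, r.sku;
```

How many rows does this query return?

42

FULL OUTER JOIN keeps every row from both sides; unmatched rows get NULL for the other side's columns.
Matching on l.sku > r.sku.
- sku=MT: 5 matching r row(s), so 5 row(s) emitted.
- sku=NU: 5 matching r row(s), so 5 row(s) emitted.
- sku=GN: 2 matching r row(s), so 2 row(s) emitted.
- sku=TH: 8 matching r row(s), so 8 row(s) emitted.
- sku=TH: 8 matching r row(s), so 8 row(s) emitted.
- sku=CR: no r row matches, row kept with r columns NULL.
- sku=MT: 5 matching r row(s), so 5 row(s) emitted.
- sku=LS: 4 matching r row(s), so 4 row(s) emitted.
- sku=LS: 4 matching r row(s), so 4 row(s) emitted.
Total: 41 matched + 1 padded = 42 rows.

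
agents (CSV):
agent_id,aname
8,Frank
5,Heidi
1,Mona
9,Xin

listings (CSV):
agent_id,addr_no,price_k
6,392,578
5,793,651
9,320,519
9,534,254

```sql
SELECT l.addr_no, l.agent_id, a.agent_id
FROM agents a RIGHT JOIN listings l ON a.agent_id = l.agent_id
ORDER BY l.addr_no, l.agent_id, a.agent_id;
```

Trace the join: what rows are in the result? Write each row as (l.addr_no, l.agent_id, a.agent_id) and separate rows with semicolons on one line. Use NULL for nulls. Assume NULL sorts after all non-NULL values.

(320, 9, 9); (392, 6, NULL); (534, 9, 9); (793, 5, 5)

RIGHT JOIN keeps every row from `listings`; unmatched rows get NULL for `agents`'s columns.
Matching on a.agent_id = l.agent_id.
- a[0] agent_id=8 → no match.
- a[1] agent_id=5 → 1 match(es) in l → 1 row(s).
- a[2] agent_id=1 → no match.
- a[3] agent_id=9 → 2 match(es) in l → 2 row(s).
- 1 l row(s) had no a match → kept, a columns NULL.
After projecting and ordering:
l.addr_no | l.agent_id | a.agent_id
320 | 9 | 9
392 | 6 | NULL
534 | 9 | 9
793 | 5 | 5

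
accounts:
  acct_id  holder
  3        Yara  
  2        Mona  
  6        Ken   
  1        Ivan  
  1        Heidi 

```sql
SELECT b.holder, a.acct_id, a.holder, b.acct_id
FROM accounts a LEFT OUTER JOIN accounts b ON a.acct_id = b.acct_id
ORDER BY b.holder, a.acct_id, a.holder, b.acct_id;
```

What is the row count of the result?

7

LEFT JOIN keeps every row from `accounts a`; unmatched rows get NULL for `accounts b`'s columns.
Matching on a.acct_id = b.acct_id.
- a[0] acct_id=3 → 1 match(es) in b → 1 row(s).
- a[1] acct_id=2 → 1 match(es) in b → 1 row(s).
- a[2] acct_id=6 → 1 match(es) in b → 1 row(s).
- a[3] acct_id=1 → 2 match(es) in b → 2 row(s).
- a[4] acct_id=1 → 2 match(es) in b → 2 row(s).
Total: 7 rows.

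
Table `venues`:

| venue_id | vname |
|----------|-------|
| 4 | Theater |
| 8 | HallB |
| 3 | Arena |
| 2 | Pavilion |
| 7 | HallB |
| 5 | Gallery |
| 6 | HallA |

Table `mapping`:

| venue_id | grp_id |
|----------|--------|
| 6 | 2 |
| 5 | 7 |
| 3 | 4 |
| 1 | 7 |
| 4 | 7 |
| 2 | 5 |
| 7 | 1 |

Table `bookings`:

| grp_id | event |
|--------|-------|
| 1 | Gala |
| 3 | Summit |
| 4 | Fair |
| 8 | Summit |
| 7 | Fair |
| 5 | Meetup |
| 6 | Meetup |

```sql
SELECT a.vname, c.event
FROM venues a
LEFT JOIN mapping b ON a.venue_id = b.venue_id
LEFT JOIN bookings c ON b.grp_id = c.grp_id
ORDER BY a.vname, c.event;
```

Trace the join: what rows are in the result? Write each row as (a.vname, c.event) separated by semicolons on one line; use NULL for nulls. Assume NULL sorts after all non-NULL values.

(Arena, Fair); (Gallery, Fair); (HallA, NULL); (HallB, Gala); (HallB, NULL); (Pavilion, Meetup); (Theater, Fair)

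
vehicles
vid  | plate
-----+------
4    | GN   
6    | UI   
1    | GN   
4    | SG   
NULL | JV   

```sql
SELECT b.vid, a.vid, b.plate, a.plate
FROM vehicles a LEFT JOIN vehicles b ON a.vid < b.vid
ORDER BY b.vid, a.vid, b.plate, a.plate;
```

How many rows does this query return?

7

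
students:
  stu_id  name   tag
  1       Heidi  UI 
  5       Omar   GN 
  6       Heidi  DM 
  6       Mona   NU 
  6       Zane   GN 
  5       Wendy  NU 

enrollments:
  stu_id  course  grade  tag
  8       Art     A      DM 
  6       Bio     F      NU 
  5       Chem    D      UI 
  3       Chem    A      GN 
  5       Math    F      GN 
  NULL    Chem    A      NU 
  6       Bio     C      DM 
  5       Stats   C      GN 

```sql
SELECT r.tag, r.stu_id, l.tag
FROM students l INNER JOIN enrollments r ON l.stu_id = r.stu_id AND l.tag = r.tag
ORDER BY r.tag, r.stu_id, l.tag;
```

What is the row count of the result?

4

INNER JOIN keeps only pairs where the ON condition holds.
Matching on l.stu_id = r.stu_id AND l.tag = r.tag. A NULL in a compared column never satisfies the condition.
Matched pairs: 4.
Total: 4 rows.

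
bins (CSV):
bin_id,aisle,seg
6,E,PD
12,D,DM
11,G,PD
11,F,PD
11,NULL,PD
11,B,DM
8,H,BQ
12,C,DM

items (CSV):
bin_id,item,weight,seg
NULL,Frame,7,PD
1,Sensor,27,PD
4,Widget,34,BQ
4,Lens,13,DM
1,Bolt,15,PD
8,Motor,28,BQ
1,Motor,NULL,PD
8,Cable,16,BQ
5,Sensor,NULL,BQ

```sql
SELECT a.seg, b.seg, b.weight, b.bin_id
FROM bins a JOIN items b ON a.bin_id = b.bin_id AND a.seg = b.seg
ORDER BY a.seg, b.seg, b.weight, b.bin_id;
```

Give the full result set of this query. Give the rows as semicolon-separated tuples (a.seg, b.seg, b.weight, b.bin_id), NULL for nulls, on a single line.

(BQ, BQ, 16, 8); (BQ, BQ, 28, 8)

INNER JOIN keeps only pairs where the ON condition holds.
Matching on a.bin_id = b.bin_id AND a.seg = b.seg. A NULL in a compared column never satisfies the condition.
- a[0] bin_id=6, seg=PD → no match; dropped.
- a[1] bin_id=12, seg=DM → no match; dropped.
- a[2] bin_id=11, seg=PD → no match; dropped.
- a[3] bin_id=11, seg=PD → no match; dropped.
- a[4] bin_id=11, seg=PD → no match; dropped.
- a[5] bin_id=11, seg=DM → no match; dropped.
- a[6] bin_id=8, seg=BQ → 2 match(es) in b → 2 row(s).
- a[7] bin_id=12, seg=DM → no match; dropped.
After projecting and ordering:
a.seg | b.seg | b.weight | b.bin_id
BQ | BQ | 16 | 8
BQ | BQ | 28 | 8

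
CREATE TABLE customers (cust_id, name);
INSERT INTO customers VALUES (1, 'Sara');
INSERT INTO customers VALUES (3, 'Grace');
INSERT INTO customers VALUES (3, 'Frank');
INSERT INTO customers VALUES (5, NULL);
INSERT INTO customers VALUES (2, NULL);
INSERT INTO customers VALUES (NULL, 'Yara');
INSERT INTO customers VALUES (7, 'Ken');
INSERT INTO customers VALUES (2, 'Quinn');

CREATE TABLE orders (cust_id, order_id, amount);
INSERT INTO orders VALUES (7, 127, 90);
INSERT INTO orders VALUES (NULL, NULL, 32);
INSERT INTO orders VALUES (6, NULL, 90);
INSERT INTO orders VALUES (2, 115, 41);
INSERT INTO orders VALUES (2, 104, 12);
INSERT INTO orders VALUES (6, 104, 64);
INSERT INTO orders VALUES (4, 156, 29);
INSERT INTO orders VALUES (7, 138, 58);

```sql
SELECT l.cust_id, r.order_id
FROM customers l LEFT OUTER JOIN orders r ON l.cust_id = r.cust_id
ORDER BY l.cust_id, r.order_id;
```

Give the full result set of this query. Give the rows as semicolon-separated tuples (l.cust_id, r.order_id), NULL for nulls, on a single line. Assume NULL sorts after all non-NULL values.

(1, NULL); (2, 104); (2, 104); (2, 115); (2, 115); (3, NULL); (3, NULL); (5, NULL); (7, 127); (7, 138); (NULL, NULL)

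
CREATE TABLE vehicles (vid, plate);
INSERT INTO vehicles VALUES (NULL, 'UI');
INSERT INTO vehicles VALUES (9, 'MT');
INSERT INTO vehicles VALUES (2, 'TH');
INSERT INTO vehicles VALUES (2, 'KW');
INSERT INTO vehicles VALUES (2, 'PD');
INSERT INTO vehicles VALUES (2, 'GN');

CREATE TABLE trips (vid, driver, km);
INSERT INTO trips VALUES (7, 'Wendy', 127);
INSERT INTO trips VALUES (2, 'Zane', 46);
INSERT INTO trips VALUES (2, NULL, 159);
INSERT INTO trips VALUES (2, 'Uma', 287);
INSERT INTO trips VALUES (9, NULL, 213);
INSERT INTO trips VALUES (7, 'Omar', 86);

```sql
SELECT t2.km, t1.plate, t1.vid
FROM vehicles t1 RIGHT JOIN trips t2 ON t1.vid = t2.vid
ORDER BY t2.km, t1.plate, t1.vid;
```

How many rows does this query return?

RIGHT JOIN keeps every row from `trips`; unmatched rows get NULL for `vehicles`'s columns.
Matching on t1.vid = t2.vid. A NULL in a compared column never satisfies the condition.
- t1 row (vid=NULL): no match.
- t1 row (vid=9): matches 1 t2 row(s) → 1 output row(s).
- t1 row (vid=2): matches 3 t2 row(s) → 3 output row(s).
- t1 row (vid=2): matches 3 t2 row(s) → 3 output row(s).
- t1 row (vid=2): matches 3 t2 row(s) → 3 output row(s).
- t1 row (vid=2): matches 3 t2 row(s) → 3 output row(s).
- plus 2 unmatched t2 row(s), each kept with NULL t1 columns.
Total: 13 matched + 2 padded = 15 rows.

15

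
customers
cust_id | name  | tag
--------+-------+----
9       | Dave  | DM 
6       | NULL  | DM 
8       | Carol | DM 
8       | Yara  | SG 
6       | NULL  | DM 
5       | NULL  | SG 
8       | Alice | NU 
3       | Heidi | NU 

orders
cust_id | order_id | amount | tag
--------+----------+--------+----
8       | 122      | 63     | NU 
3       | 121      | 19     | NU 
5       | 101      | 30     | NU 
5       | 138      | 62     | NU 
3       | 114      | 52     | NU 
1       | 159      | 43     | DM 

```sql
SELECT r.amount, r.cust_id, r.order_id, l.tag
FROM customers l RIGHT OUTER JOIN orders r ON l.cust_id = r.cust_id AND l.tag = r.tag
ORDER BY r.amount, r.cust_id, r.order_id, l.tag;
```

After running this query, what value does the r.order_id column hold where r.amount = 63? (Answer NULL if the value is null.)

RIGHT JOIN keeps every row from `orders`; unmatched rows get NULL for `customers`'s columns.
Matching on l.cust_id = r.cust_id AND l.tag = r.tag.
- l (cust_id=9, tag=DM) has no partner in r.
- l (cust_id=6, tag=DM) has no partner in r.
- l (cust_id=8, tag=DM) has no partner in r.
- l (cust_id=8, tag=SG) has no partner in r.
- l (cust_id=6, tag=DM) has no partner in r.
- l (cust_id=5, tag=SG) has no partner in r.
- l (cust_id=8, tag=NU) pairs with 1 row(s) of r.
- l (cust_id=3, tag=NU) pairs with 2 row(s) of r.
- 3 row(s) from r found no l partner → padded with NULL.

122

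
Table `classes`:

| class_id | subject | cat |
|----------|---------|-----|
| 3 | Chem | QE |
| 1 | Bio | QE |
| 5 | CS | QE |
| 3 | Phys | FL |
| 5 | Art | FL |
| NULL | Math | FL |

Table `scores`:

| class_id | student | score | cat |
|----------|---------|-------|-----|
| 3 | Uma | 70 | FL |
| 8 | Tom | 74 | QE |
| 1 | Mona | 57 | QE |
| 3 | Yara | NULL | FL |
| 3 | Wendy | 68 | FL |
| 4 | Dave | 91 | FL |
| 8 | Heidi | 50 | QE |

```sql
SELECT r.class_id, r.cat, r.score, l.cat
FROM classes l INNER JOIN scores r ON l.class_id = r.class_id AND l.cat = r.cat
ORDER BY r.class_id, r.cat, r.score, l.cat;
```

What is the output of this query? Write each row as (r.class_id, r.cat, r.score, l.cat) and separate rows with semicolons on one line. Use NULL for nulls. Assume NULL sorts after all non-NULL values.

INNER JOIN keeps only pairs where the ON condition holds.
Matching on l.class_id = r.class_id AND l.cat = r.cat. A NULL in a compared column never satisfies the condition.
Matched pairs: 4.

(1, QE, 57, QE); (3, FL, 68, FL); (3, FL, 70, FL); (3, FL, NULL, FL)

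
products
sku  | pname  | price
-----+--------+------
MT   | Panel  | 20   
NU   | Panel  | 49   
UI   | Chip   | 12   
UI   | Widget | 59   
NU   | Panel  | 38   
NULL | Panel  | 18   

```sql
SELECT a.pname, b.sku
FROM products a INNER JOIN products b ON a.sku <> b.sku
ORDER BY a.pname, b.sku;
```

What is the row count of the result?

INNER JOIN keeps only pairs where the ON condition holds.
Matching on a.sku <> b.sku. A NULL in a compared column never satisfies the condition.
Matched pairs: 16.
Total: 16 rows.

16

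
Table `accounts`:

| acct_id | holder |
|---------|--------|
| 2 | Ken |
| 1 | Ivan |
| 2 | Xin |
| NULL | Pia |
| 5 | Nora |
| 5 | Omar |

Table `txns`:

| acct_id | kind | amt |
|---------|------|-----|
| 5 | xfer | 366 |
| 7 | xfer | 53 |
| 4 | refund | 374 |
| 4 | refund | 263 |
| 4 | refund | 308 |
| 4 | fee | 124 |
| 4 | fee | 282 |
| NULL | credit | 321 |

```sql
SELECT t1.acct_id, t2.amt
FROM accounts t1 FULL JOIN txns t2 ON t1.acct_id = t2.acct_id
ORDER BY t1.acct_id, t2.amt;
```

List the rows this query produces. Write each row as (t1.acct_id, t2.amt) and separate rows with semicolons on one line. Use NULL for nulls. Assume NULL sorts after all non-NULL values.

(1, NULL); (2, NULL); (2, NULL); (5, 366); (5, 366); (NULL, 53); (NULL, 124); (NULL, 263); (NULL, 282); (NULL, 308); (NULL, 321); (NULL, 374); (NULL, NULL)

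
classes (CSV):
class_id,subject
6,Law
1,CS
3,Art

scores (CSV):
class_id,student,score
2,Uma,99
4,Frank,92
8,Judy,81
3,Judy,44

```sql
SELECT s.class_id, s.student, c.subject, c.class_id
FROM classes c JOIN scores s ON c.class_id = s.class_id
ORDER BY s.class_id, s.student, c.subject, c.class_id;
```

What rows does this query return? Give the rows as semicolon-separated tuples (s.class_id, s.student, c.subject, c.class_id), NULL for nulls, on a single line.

(3, Judy, Art, 3)

INNER JOIN keeps only pairs where the ON condition holds.
Matching on c.class_id = s.class_id.
- c (class_id=6) has no partner → excluded.
- c (class_id=1) has no partner → excluded.
- c (class_id=3) pairs with 1 row(s) of s.
After projecting and ordering:
s.class_id | s.student | c.subject | c.class_id
3 | Judy | Art | 3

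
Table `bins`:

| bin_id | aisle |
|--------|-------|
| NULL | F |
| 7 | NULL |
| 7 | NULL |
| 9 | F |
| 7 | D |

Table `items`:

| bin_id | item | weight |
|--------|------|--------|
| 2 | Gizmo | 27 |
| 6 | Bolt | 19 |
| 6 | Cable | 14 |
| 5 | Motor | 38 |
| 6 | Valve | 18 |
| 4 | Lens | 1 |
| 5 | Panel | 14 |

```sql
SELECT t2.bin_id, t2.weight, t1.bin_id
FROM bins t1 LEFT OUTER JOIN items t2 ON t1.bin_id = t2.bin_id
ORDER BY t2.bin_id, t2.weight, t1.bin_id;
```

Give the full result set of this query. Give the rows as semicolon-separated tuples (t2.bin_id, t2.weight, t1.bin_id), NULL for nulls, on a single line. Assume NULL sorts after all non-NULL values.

LEFT JOIN keeps every row from `bins`; unmatched rows get NULL for `items`'s columns.
Matching on t1.bin_id = t2.bin_id. A NULL in a compared column never satisfies the condition.
- t1[0] bin_id=NULL → no match; kept with NULLs on the t2 side.
- t1[1] bin_id=7 → no match; kept with NULLs on the t2 side.
- t1[2] bin_id=7 → no match; kept with NULLs on the t2 side.
- t1[3] bin_id=9 → no match; kept with NULLs on the t2 side.
- t1[4] bin_id=7 → no match; kept with NULLs on the t2 side.
After projecting and ordering:
t2.bin_id | t2.weight | t1.bin_id
NULL | NULL | 7
NULL | NULL | 7
NULL | NULL | 7
NULL | NULL | 9
NULL | NULL | NULL

(NULL, NULL, 7); (NULL, NULL, 7); (NULL, NULL, 7); (NULL, NULL, 9); (NULL, NULL, NULL)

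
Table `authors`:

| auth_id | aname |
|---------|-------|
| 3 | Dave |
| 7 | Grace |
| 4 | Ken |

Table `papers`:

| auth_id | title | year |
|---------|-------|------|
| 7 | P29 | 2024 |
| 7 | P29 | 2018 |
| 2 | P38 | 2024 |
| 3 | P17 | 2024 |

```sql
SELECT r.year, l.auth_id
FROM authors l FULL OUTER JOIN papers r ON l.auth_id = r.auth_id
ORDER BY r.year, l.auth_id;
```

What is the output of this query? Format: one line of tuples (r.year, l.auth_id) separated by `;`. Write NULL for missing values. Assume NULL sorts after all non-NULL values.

FULL OUTER JOIN keeps every row from both sides; unmatched rows get NULL for the other side's columns.
Matching on l.auth_id = r.auth_id.
Matched pairs: 3; unmatched l rows kept: 1; unmatched r rows kept: 1.

(2018, 7); (2024, 3); (2024, 7); (2024, NULL); (NULL, 4)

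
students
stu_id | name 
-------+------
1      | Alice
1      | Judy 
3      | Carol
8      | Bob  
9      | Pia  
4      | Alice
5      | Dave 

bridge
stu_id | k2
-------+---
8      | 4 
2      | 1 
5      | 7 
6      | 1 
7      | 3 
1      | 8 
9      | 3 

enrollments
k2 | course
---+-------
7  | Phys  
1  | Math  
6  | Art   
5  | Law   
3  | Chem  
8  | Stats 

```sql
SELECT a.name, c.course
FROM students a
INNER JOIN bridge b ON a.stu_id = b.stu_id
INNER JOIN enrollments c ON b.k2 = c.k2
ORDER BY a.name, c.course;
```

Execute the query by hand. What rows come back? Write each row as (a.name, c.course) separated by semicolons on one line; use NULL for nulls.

Joins associate left-to-right: students INNER JOIN bridge on stu_id gives 5 intermediate row(s).
Then INNER JOIN `enrollments c` on k2: keep only rows whose b.k2 appears in c.

(Alice, Stats); (Dave, Phys); (Judy, Stats); (Pia, Chem)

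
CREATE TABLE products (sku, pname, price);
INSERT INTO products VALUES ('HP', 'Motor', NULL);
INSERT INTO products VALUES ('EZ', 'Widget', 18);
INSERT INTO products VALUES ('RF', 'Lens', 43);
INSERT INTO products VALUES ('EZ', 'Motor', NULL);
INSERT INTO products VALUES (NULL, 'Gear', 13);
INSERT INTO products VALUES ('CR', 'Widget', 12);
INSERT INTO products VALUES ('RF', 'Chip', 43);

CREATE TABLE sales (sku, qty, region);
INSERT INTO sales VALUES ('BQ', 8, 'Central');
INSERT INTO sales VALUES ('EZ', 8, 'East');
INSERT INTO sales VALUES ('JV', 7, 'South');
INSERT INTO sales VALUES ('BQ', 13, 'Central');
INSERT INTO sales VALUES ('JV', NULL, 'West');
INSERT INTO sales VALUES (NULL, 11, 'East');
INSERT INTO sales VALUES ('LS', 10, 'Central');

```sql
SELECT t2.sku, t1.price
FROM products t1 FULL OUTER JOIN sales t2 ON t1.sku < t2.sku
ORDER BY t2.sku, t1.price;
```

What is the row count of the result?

FULL OUTER JOIN keeps every row from both sides; unmatched rows get NULL for the other side's columns.
Matching on t1.sku < t2.sku. A NULL in a compared column never satisfies the condition.
Matched pairs: 13; unmatched t1 rows kept: 3; unmatched t2 rows kept: 3.
Total: 13 matched + 6 padded = 19 rows.

19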